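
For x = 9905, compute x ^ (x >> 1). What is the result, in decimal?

13801

x = 10011010110001 = 9905
x>>1 = 01001101011000
XOR  = 11010111101001 = 13801
(x ^ (x >> 1) gives the standard binary-reflected Gray code of x.)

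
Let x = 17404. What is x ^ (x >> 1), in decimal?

25090

x = 100001111111100 = 17404
x>>1 = 010000111111110
XOR  = 110001000000010 = 25090
(x ^ (x >> 1) gives the standard binary-reflected Gray code of x.)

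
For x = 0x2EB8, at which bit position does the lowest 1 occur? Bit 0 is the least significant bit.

0x2EB8 = 10111010111000
Trailing zeros: 3, so the lowest set bit is bit 3 (value 8).

3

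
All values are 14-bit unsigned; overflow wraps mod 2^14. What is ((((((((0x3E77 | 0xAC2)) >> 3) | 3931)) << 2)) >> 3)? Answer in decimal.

0x3E77 = 11111001110111
0xAC2 = 00101011000010
→ | → 11111011110111 = 16119
→ >> 3 → 00011111011110 = 2014
3931 = 00111101011011
→ | → 00111111011111 = 4063
→ << 2 (mod 2^14) → 11111101111100 = 16252
→ >> 3 → 00011111101111 = 2031

2031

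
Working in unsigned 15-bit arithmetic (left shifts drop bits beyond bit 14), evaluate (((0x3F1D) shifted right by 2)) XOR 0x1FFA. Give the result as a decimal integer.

0x3F1D = 011111100011101
→ shifted right by 2 → 000111111000111 = 4039
0x1FFA = 001111111111010
→ XOR → 001000000111101 = 4157

4157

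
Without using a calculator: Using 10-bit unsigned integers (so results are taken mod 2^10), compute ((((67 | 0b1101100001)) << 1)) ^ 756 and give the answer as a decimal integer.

50

67 = 0001000011
0b1101100001 = 1101100001
→ | → 1101100011 = 867
→ << 1 (mod 2^10) → 1011000110 = 710
756 = 1011110100
→ ^ → 0000110010 = 50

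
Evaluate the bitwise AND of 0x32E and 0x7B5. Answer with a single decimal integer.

804

0x32E = 01100101110
0x7B5 = 11110110101
AND → 01100100100 = 804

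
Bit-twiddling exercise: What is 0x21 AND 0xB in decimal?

1

0x21 = 100001
0xB = 001011
AND → 000001 = 1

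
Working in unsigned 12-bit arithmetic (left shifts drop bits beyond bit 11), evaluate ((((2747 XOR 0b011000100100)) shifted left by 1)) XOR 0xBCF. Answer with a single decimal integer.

2747 = 101010111011
0b011000100100 = 011000100100
→ XOR → 110010011111 = 3231
→ shifted left by 1 (mod 2^12) → 100100111110 = 2366
0xBCF = 101111001111
→ XOR → 001011110001 = 753

753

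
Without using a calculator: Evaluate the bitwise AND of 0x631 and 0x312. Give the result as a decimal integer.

0x631 = 11000110001
0x312 = 01100010010
AND → 01000010000 = 528

528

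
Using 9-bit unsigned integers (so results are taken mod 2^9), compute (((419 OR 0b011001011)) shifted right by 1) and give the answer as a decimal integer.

245

419 = 110100011
0b011001011 = 011001011
→ OR → 111101011 = 491
→ shifted right by 1 → 011110101 = 245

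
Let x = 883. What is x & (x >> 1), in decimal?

305

x = 1101110011 = 883
x>>1 = 0110111001
AND  = 0100110001 = 305
(x & (x >> 1) has a 1 wherever x has two consecutive 1 bits.)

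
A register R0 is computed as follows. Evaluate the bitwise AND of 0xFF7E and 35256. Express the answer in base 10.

0xFF7E = 1111111101111110
35256 = 1000100110111000
AND → 1000100100111000 = 35128

35128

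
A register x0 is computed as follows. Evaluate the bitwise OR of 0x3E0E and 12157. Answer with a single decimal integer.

16255

0x3E0E = 11111000001110
12157 = 10111101111101
 OR → 11111101111111 = 16255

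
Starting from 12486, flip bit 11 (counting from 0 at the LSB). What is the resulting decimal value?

14534

x = 11000011000110
bit 11 is currently 0; toggle it via x ^ (1 << 11) = x ^ 2048
→ 11100011000110 = 14534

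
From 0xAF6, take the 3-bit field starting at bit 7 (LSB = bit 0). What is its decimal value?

5

v = 101011110110
Shift right by 7: 10101
Mask low 3 bits: 101 = 5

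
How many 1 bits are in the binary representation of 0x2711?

6

0x2711 = 10011100010001
Count the 1s: 1 + 1 + 1 + 1 + 1 + 1 = 6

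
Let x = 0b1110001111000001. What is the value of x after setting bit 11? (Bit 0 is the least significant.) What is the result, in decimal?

x = 1110001111000001
bit 11 is currently 0; set it via x | (1 << 11) = x | 2048
→ 1110101111000001 = 60353

60353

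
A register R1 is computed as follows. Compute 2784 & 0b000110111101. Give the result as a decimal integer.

160

2784 = 101011100000
b = 000110111101
AND → 000010100000 = 160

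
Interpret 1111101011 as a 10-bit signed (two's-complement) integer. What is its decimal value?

pattern = 1111101011 (MSB is 1 ⇒ negative)
Invert: 0000010100, add 1 → 0000010101 = 21, so the value is -21.
(Equivalently: 1003 - 2^10 = 1003 - 1024 = -21.)

-21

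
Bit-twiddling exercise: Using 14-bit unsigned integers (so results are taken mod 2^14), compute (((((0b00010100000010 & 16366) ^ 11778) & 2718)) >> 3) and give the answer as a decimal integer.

320

0b00010100000010 = 00010100000010
16366 = 11111111101110
→ & → 00010100000010 = 1282
11778 = 10111000000010
→ ^ → 10101100000000 = 11008
2718 = 00101010011110
→ & → 00101000000000 = 2560
→ >> 3 → 00000101000000 = 320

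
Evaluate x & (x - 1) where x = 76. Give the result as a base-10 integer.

x = 1001100 = 76
x - 1 = 1001011
AND   = 1001000 = 72
(x & (x - 1) clears the lowest set bit of x.)

72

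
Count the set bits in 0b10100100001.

4

n = 10100100001
Count the 1s: 1 + 1 + 1 + 1 = 4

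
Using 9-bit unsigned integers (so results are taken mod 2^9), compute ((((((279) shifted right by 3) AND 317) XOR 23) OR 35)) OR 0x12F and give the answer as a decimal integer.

279 = 100010111
→ shifted right by 3 → 000100010 = 34
317 = 100111101
→ AND → 000100000 = 32
23 = 000010111
→ XOR → 000110111 = 55
35 = 000100011
→ OR → 000110111 = 55
0x12F = 100101111
→ OR → 100111111 = 319

319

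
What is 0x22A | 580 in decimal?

0x22A = 1000101010
580 = 1001000100
 OR → 1001101110 = 622

622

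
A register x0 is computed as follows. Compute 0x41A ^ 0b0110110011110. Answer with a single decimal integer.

0x41A = 010000011010
b = 110110011110
XOR → 100110000100 = 2436

2436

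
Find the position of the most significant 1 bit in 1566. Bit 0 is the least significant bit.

1566 = 11000011110
The topmost 1 is at position 10 (since 2^10 = 1024 ≤ 1566 < 2048).

10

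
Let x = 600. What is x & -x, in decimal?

8

x = 1001011000 = 600
-x (two's complement) = …0110101000
AND   = 0000001000 = 8
(x & -x isolates the lowest set bit of x.)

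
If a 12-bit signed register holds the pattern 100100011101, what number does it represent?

-1763

pattern = 100100011101 (MSB is 1 ⇒ negative)
Invert: 011011100010, add 1 → 011011100011 = 1763, so the value is -1763.
(Equivalently: 2333 - 2^12 = 2333 - 4096 = -1763.)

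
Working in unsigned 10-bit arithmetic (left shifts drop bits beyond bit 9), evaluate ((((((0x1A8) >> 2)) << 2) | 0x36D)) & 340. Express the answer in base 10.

324

0x1A8 = 0110101000
→ >> 2 → 0001101010 = 106
→ << 2 (mod 2^10) → 0110101000 = 424
0x36D = 1101101101
→ | → 1111101101 = 1005
340 = 0101010100
→ & → 0101000100 = 324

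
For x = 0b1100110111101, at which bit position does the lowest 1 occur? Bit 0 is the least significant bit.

0b1100110111101 = 1100110111101
Trailing zeros: 0, so the lowest set bit is bit 0 (value 1).

0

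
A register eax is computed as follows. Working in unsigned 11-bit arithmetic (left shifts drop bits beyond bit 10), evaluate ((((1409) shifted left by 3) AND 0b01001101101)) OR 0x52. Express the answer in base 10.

1409 = 10110000001
→ shifted left by 3 (mod 2^11) → 10000001000 = 1032
0b01001101101 = 01001101101
→ AND → 00000001000 = 8
0x52 = 00001010010
→ OR → 00001011010 = 90

90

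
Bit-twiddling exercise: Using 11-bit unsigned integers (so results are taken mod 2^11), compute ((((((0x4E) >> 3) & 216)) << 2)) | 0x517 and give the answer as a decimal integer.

0x4E = 00001001110
→ >> 3 → 00000001001 = 9
216 = 00011011000
→ & → 00000001000 = 8
→ << 2 (mod 2^11) → 00000100000 = 32
0x517 = 10100010111
→ | → 10100110111 = 1335

1335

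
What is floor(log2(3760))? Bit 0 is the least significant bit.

11

3760 = 111010110000
The topmost 1 is at position 11 (since 2^11 = 2048 ≤ 3760 < 4096).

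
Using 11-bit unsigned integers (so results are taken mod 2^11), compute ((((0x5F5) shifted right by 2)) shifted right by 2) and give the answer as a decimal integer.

0x5F5 = 10111110101
→ shifted right by 2 → 00101111101 = 381
→ shifted right by 2 → 00001011111 = 95

95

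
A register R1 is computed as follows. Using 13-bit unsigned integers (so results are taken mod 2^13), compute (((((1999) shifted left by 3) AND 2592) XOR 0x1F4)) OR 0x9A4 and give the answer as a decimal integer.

3060

1999 = 0011111001111
→ shifted left by 3 (mod 2^13) → 1111001111000 = 7800
2592 = 0101000100000
→ AND → 0101000100000 = 2592
0x1F4 = 0000111110100
→ XOR → 0101111010100 = 3028
0x9A4 = 0100110100100
→ OR → 0101111110100 = 3060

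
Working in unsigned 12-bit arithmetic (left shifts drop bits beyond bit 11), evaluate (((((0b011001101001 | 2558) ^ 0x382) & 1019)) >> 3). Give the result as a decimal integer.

0b011001101001 = 011001101001
2558 = 100111111110
→ | → 111111111111 = 4095
0x382 = 001110000010
→ ^ → 110001111101 = 3197
1019 = 001111111011
→ & → 000001111001 = 121
→ >> 3 → 000000001111 = 15

15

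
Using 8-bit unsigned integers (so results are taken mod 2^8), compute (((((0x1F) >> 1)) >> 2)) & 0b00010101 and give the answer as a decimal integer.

1

0x1F = 00011111
→ >> 1 → 00001111 = 15
→ >> 2 → 00000011 = 3
0b00010101 = 00010101
→ & → 00000001 = 1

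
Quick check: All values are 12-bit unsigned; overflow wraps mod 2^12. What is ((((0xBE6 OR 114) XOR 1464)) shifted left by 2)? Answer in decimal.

2360

0xBE6 = 101111100110
114 = 000001110010
→ OR → 101111110110 = 3062
1464 = 010110111000
→ XOR → 111001001110 = 3662
→ shifted left by 2 (mod 2^12) → 100100111000 = 2360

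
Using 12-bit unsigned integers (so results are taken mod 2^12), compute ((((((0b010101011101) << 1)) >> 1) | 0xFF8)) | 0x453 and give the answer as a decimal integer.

4095

0b010101011101 = 010101011101
→ << 1 (mod 2^12) → 101010111010 = 2746
→ >> 1 → 010101011101 = 1373
0xFF8 = 111111111000
→ | → 111111111101 = 4093
0x453 = 010001010011
→ | → 111111111111 = 4095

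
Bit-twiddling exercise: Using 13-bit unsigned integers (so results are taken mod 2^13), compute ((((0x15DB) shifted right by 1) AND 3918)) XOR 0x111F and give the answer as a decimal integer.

6995

0x15DB = 1010111011011
→ shifted right by 1 → 0101011101101 = 2797
3918 = 0111101001110
→ AND → 0101001001100 = 2636
0x111F = 1000100011111
→ XOR → 1101101010011 = 6995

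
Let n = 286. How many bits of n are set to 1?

286 = 100011110
Count the 1s: 1 + 1 + 1 + 1 + 1 = 5

5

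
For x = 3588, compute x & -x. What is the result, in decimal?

4

x = 111000000100 = 3588
-x (two's complement) = …000111111100
AND   = 000000000100 = 4
(x & -x isolates the lowest set bit of x.)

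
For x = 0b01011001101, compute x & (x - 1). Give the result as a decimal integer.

716

x = 1011001101 = 717
x - 1 = 1011001100
AND   = 1011001100 = 716
(x & (x - 1) clears the lowest set bit of x.)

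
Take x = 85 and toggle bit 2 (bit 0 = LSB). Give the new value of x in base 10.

x = 01010101
bit 2 is currently 1; toggle it via x ^ (1 << 2) = x ^ 4
→ 01010001 = 81

81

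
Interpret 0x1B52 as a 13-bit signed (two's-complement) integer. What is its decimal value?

pattern = 1101101010010 (MSB is 1 ⇒ negative)
Invert: 0010010101101, add 1 → 0010010101110 = 1198, so the value is -1198.
(Equivalently: 6994 - 2^13 = 6994 - 8192 = -1198.)

-1198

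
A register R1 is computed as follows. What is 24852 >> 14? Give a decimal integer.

1

24852 = 110000100010100
shift right by 14 → 000000000000001 = 1
(equivalently, floor(24852 / 16384))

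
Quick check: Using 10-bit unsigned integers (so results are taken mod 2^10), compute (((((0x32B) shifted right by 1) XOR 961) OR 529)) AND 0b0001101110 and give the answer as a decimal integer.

68

0x32B = 1100101011
→ shifted right by 1 → 0110010101 = 405
961 = 1111000001
→ XOR → 1001010100 = 596
529 = 1000010001
→ OR → 1001010101 = 597
0b0001101110 = 0001101110
→ AND → 0001000100 = 68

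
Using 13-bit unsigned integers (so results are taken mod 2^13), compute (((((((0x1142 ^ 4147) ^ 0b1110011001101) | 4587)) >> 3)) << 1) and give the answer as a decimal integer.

0x1142 = 1000101000010
4147 = 1000000110011
→ ^ → 0000101110001 = 369
0b1110011001101 = 1110011001101
→ ^ → 1110110111100 = 7612
4587 = 1000111101011
→ | → 1110111111111 = 7679
→ >> 3 → 0001110111111 = 959
→ << 1 (mod 2^13) → 0011101111110 = 1918

1918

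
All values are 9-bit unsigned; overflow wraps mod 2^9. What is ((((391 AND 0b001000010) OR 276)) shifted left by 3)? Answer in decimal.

176

391 = 110000111
0b001000010 = 001000010
→ AND → 000000010 = 2
276 = 100010100
→ OR → 100010110 = 278
→ shifted left by 3 (mod 2^9) → 010110000 = 176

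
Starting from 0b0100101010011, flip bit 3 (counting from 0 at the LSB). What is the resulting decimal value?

2395

x = 0100101010011
bit 3 is currently 0; toggle it via x ^ (1 << 3) = x ^ 8
→ 0100101011011 = 2395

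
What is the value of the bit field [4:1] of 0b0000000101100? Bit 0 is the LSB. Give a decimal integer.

v = 0000000101100
Shift right by 1: 000000010110
Mask low 4 bits: 0110 = 6

6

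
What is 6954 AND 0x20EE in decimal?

42

6954 = 01101100101010
0x20EE = 10000011101110
AND → 00000000101010 = 42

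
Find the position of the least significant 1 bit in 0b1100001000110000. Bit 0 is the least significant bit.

4

0b1100001000110000 = 1100001000110000
Trailing zeros: 4, so the lowest set bit is bit 4 (value 16).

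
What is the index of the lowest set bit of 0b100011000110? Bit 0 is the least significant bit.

0b100011000110 = 100011000110
Trailing zeros: 1, so the lowest set bit is bit 1 (value 2).

1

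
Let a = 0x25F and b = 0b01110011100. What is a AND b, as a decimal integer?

540

0x25F = 1001011111
b = 1110011100
AND → 1000011100 = 540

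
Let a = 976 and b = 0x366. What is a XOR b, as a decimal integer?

976 = 1111010000
0x366 = 1101100110
XOR → 0010110110 = 182

182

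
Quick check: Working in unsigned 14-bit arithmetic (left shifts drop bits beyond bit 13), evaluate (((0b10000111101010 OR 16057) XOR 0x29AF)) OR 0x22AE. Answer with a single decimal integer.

14078

0b10000111101010 = 10000111101010
16057 = 11111010111001
→ OR → 11111111111011 = 16379
0x29AF = 10100110101111
→ XOR → 01011001010100 = 5716
0x22AE = 10001010101110
→ OR → 11011011111110 = 14078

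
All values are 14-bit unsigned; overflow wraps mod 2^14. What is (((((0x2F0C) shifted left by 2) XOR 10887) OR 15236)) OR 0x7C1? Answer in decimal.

16375

0x2F0C = 10111100001100
→ shifted left by 2 (mod 2^14) → 11110000110000 = 15408
10887 = 10101010000111
→ XOR → 01011010110111 = 5815
15236 = 11101110000100
→ OR → 11111110110111 = 16311
0x7C1 = 00011111000001
→ OR → 11111111110111 = 16375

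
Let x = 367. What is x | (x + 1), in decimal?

383

x = 101101111 = 367
x + 1 = 101110000
OR    = 101111111 = 383
(x | (x + 1) sets the lowest cleared bit.)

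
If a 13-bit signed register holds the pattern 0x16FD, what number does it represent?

-2307

pattern = 1011011111101 (MSB is 1 ⇒ negative)
Invert: 0100100000010, add 1 → 0100100000011 = 2307, so the value is -2307.
(Equivalently: 5885 - 2^13 = 5885 - 8192 = -2307.)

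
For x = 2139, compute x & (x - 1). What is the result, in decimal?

x = 100001011011 = 2139
x - 1 = 100001011010
AND   = 100001011010 = 2138
(x & (x - 1) clears the lowest set bit of x.)

2138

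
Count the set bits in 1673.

1673 = 11010001001
Count the 1s: 1 + 1 + 1 + 1 + 1 = 5

5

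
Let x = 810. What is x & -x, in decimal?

2

x = 1100101010 = 810
-x (two's complement) = …0011010110
AND   = 0000000010 = 2
(x & -x isolates the lowest set bit of x.)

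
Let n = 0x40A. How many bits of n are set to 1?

3

0x40A = 10000001010
Count the 1s: 1 + 1 + 1 = 3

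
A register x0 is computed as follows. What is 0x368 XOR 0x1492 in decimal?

6138

0x368 = 0001101101000
0x1492 = 1010010010010
XOR → 1011111111010 = 6138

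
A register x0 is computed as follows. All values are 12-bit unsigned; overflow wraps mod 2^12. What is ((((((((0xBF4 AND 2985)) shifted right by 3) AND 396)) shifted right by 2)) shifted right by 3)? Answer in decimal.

0xBF4 = 101111110100
2985 = 101110101001
→ AND → 101110100000 = 2976
→ shifted right by 3 → 000101110100 = 372
396 = 000110001100
→ AND → 000100000100 = 260
→ shifted right by 2 → 000001000001 = 65
→ shifted right by 3 → 000000001000 = 8

8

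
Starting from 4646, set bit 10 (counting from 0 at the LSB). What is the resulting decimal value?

x = 1001000100110
bit 10 is currently 0; set it via x | (1 << 10) = x | 1024
→ 1011000100110 = 5670

5670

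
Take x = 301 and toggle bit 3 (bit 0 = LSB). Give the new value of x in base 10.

x = 000100101101
bit 3 is currently 1; toggle it via x ^ (1 << 3) = x ^ 8
→ 000100100101 = 293

293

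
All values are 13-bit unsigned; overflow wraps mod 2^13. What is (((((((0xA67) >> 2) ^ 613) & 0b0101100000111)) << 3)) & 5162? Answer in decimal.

0xA67 = 0101001100111
→ >> 2 → 0001010011001 = 665
613 = 0001001100101
→ ^ → 0000011111100 = 252
0b0101100000111 = 0101100000111
→ & → 0000000000100 = 4
→ << 3 (mod 2^13) → 0000000100000 = 32
5162 = 1010000101010
→ & → 0000000100000 = 32

32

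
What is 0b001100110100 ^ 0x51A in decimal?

1582

a = 01100110100
0x51A = 10100011010
XOR → 11000101110 = 1582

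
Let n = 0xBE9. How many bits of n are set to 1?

0xBE9 = 101111101001
Count the 1s: 1 + 1 + 1 + 1 + 1 + 1 + 1 + 1 = 8

8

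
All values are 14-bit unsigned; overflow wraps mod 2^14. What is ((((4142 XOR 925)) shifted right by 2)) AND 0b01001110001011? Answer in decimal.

4142 = 01000000101110
925 = 00001110011101
→ XOR → 01001110110011 = 5043
→ shifted right by 2 → 00010011101100 = 1260
0b01001110001011 = 01001110001011
→ AND → 00000010001000 = 136

136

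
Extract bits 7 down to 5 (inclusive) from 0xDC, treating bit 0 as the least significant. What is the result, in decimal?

6

v = 011011100
Shift right by 5: 0110
Mask low 3 bits: 110 = 6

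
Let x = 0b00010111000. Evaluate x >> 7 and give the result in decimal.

1

x = 10111000
shift right by 7 → 00000001 = 1
(equivalently, floor(184 / 128))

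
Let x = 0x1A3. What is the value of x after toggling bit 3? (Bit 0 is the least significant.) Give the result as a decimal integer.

x = 110100011
bit 3 is currently 0; toggle it via x ^ (1 << 3) = x ^ 8
→ 110101011 = 427

427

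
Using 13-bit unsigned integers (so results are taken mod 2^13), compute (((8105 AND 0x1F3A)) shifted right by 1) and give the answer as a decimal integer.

8105 = 1111110101001
0x1F3A = 1111100111010
→ AND → 1111100101000 = 7976
→ shifted right by 1 → 0111110010100 = 3988

3988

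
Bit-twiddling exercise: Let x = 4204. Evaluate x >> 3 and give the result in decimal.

525

4204 = 1000001101100
shift right by 3 → 0001000001101 = 525
(equivalently, floor(4204 / 8))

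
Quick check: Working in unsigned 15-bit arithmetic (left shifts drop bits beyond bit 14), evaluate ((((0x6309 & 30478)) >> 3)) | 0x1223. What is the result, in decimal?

0x6309 = 110001100001001
30478 = 111011100001110
→ & → 110001100001000 = 25352
→ >> 3 → 000110001100001 = 3169
0x1223 = 001001000100011
→ | → 001111001100011 = 7779

7779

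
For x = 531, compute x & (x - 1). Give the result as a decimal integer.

530

x = 1000010011 = 531
x - 1 = 1000010010
AND   = 1000010010 = 530
(x & (x - 1) clears the lowest set bit of x.)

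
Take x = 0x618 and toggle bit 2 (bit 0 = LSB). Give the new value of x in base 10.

1564

x = 11000011000
bit 2 is currently 0; toggle it via x ^ (1 << 2) = x ^ 4
→ 11000011100 = 1564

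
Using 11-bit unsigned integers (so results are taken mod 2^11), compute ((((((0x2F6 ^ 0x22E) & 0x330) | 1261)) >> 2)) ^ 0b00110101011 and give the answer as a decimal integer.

0x2F6 = 01011110110
0x22E = 01000101110
→ ^ → 00011011000 = 216
0x330 = 01100110000
→ & → 00000010000 = 16
1261 = 10011101101
→ | → 10011111101 = 1277
→ >> 2 → 00100111111 = 319
0b00110101011 = 00110101011
→ ^ → 00010010100 = 148

148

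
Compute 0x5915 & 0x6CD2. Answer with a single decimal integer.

0x5915 = 101100100010101
0x6CD2 = 110110011010010
AND → 100100000010000 = 18448

18448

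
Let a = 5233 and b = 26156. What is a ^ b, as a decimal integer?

29277

5233 = 001010001110001
26156 = 110011000101100
XOR → 111001001011101 = 29277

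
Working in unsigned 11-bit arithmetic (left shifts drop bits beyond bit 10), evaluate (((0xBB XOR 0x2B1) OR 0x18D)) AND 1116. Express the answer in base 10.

0xBB = 00010111011
0x2B1 = 01010110001
→ XOR → 01000001010 = 522
0x18D = 00110001101
→ OR → 01110001111 = 911
1116 = 10001011100
→ AND → 00000001100 = 12

12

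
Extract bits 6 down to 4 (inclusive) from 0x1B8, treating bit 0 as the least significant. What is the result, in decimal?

3

v = 00110111000
Shift right by 4: 0011011
Mask low 3 bits: 011 = 3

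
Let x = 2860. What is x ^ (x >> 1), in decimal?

3770

x = 101100101100 = 2860
x>>1 = 010110010110
XOR  = 111010111010 = 3770
(x ^ (x >> 1) gives the standard binary-reflected Gray code of x.)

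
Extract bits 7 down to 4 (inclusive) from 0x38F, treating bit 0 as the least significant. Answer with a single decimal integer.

v = 1110001111
Shift right by 4: 111000
Mask low 4 bits: 1000 = 8

8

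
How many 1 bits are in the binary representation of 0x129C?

6

0x129C = 1001010011100
Count the 1s: 1 + 1 + 1 + 1 + 1 + 1 = 6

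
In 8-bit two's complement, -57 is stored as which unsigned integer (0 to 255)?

199

57 in 8 bits: 00111001
Invert: 11000110
Add 1:  11000111 = 199
(Check: 2^8 - 57 = 256 - 57 = 199.)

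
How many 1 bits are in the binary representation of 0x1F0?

5

0x1F0 = 111110000
Count the 1s: 1 + 1 + 1 + 1 + 1 = 5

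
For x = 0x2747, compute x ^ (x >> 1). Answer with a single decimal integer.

x = 10011101000111 = 10055
x>>1 = 01001110100011
XOR  = 11010011100100 = 13540
(x ^ (x >> 1) gives the standard binary-reflected Gray code of x.)

13540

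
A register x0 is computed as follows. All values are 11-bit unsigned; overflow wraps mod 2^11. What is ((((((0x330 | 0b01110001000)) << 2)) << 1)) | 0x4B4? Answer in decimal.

0x330 = 01100110000
0b01110001000 = 01110001000
→ | → 01110111000 = 952
→ << 2 (mod 2^11) → 11011100000 = 1760
→ << 1 (mod 2^11) → 10111000000 = 1472
0x4B4 = 10010110100
→ | → 10111110100 = 1524

1524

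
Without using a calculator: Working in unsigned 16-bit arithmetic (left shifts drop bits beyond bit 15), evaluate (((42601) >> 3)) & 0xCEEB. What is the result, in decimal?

42601 = 1010011001101001
→ >> 3 → 0001010011001101 = 5325
0xCEEB = 1100111011101011
→ & → 0000010011001001 = 1225

1225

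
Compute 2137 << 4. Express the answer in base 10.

2137 = 0000100001011001
shift left by 4 → 1000010110010000 = 34192
(equivalently, 2137 × 2^4 = 2137 × 16)

34192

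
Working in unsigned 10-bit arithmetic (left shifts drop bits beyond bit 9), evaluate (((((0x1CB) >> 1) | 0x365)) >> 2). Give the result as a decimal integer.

0x1CB = 0111001011
→ >> 1 → 0011100101 = 229
0x365 = 1101100101
→ | → 1111100101 = 997
→ >> 2 → 0011111001 = 249

249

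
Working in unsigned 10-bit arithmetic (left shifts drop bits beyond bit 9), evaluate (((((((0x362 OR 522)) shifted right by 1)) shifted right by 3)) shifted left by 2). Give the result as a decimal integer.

216

0x362 = 1101100010
522 = 1000001010
→ OR → 1101101010 = 874
→ shifted right by 1 → 0110110101 = 437
→ shifted right by 3 → 0000110110 = 54
→ shifted left by 2 (mod 2^10) → 0011011000 = 216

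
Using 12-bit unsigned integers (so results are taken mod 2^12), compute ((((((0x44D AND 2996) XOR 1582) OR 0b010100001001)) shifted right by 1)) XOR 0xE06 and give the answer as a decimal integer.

3475

0x44D = 010001001101
2996 = 101110110100
→ AND → 000000000100 = 4
1582 = 011000101110
→ XOR → 011000101010 = 1578
0b010100001001 = 010100001001
→ OR → 011100101011 = 1835
→ shifted right by 1 → 001110010101 = 917
0xE06 = 111000000110
→ XOR → 110110010011 = 3475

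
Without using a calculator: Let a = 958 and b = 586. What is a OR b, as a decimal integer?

958 = 1110111110
586 = 1001001010
 OR → 1111111110 = 1022

1022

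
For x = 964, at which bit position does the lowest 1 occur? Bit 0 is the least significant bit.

2

964 = 1111000100
Trailing zeros: 2, so the lowest set bit is bit 2 (value 4).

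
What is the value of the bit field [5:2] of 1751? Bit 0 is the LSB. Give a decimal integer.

5

v = 11011010111
Shift right by 2: 110110101
Mask low 4 bits: 0101 = 5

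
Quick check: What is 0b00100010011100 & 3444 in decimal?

a = 100010011100
3444 = 110101110100
AND → 100000010100 = 2068

2068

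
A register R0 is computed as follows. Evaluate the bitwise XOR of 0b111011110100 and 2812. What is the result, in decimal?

a = 111011110100
2812 = 101011111100
XOR → 010000001000 = 1032

1032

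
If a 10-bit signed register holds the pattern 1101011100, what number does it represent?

-164

pattern = 1101011100 (MSB is 1 ⇒ negative)
Invert: 0010100011, add 1 → 0010100100 = 164, so the value is -164.
(Equivalently: 860 - 2^10 = 860 - 1024 = -164.)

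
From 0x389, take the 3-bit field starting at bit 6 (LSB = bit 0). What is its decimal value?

v = 01110001001
Shift right by 6: 01110
Mask low 3 bits: 110 = 6

6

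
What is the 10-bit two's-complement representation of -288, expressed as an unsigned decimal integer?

736

288 in 10 bits: 0100100000
Invert: 1011011111
Add 1:  1011100000 = 736
(Check: 2^10 - 288 = 1024 - 288 = 736.)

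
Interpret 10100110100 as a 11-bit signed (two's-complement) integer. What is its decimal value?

-716

pattern = 10100110100 (MSB is 1 ⇒ negative)
Invert: 01011001011, add 1 → 01011001100 = 716, so the value is -716.
(Equivalently: 1332 - 2^11 = 1332 - 2048 = -716.)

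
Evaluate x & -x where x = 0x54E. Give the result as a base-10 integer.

2

x = 10101001110 = 1358
-x (two's complement) = …01010110010
AND   = 00000000010 = 2
(x & -x isolates the lowest set bit of x.)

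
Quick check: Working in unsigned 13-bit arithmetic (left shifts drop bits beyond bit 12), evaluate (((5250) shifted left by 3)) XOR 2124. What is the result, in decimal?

3164

5250 = 1010010000010
→ shifted left by 3 (mod 2^13) → 0010000010000 = 1040
2124 = 0100001001100
→ XOR → 0110001011100 = 3164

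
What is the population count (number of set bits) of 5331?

5331 = 1010011010011
Count the 1s: 1 + 1 + 1 + 1 + 1 + 1 + 1 = 7

7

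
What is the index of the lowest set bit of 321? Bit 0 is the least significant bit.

321 = 101000001
Trailing zeros: 0, so the lowest set bit is bit 0 (value 1).

0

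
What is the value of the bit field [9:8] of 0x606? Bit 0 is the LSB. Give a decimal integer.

v = 11000000110
Shift right by 8: 110
Mask low 2 bits: 10 = 2

2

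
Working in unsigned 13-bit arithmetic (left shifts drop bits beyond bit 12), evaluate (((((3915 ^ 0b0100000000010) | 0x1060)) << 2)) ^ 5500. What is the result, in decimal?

2264

3915 = 0111101001011
0b0100000000010 = 0100000000010
→ ^ → 0011101001001 = 1865
0x1060 = 1000001100000
→ | → 1011101101001 = 5993
→ << 2 (mod 2^13) → 1110110100100 = 7588
5500 = 1010101111100
→ ^ → 0100011011000 = 2264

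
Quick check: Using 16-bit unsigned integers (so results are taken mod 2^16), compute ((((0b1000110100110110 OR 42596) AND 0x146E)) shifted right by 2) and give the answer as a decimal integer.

0b1000110100110110 = 1000110100110110
42596 = 1010011001100100
→ OR → 1010111101110110 = 44918
0x146E = 0001010001101110
→ AND → 0000010001100110 = 1126
→ shifted right by 2 → 0000000100011001 = 281

281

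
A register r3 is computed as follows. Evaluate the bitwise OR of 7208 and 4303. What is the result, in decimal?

7208 = 1110000101000
4303 = 1000011001111
 OR → 1110011101111 = 7407

7407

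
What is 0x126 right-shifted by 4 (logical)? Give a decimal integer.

0x126 = 100100110
shift right by 4 → 000010010 = 18
(equivalently, floor(294 / 16))

18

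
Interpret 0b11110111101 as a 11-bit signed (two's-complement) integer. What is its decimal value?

pattern = 11110111101 (MSB is 1 ⇒ negative)
Invert: 00001000010, add 1 → 00001000011 = 67, so the value is -67.
(Equivalently: 1981 - 2^11 = 1981 - 2048 = -67.)

-67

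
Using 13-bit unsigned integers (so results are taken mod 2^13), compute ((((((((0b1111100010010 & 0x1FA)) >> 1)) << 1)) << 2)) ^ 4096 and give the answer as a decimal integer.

0b1111100010010 = 1111100010010
0x1FA = 0000111111010
→ & → 0000100010010 = 274
→ >> 1 → 0000010001001 = 137
→ << 1 (mod 2^13) → 0000100010010 = 274
→ << 2 (mod 2^13) → 0010001001000 = 1096
4096 = 1000000000000
→ ^ → 1010001001000 = 5192

5192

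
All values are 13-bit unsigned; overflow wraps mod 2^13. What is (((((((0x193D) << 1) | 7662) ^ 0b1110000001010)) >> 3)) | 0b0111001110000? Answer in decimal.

3710

0x193D = 1100100111101
→ << 1 (mod 2^13) → 1001001111010 = 4730
7662 = 1110111101110
→ | → 1111111111110 = 8190
0b1110000001010 = 1110000001010
→ ^ → 0001111110100 = 1012
→ >> 3 → 0000001111110 = 126
0b0111001110000 = 0111001110000
→ | → 0111001111110 = 3710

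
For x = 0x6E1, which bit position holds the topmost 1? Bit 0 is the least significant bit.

0x6E1 = 11011100001
The topmost 1 is at position 10 (since 2^10 = 1024 ≤ 1761 < 2048).

10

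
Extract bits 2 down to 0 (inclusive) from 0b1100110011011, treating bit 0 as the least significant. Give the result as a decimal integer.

3

v = 1100110011011
Shift right by 0: 1100110011011
Mask low 3 bits: 011 = 3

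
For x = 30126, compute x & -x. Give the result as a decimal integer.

2

x = 111010110101110 = 30126
-x (two's complement) = …000101001010010
AND   = 000000000000010 = 2
(x & -x isolates the lowest set bit of x.)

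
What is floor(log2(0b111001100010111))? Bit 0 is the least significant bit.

14

0b111001100010111 = 111001100010111
The topmost 1 is at position 14 (since 2^14 = 16384 ≤ 29463 < 32768).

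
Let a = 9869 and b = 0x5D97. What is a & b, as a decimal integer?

9869 = 010011010001101
0x5D97 = 101110110010111
AND → 000010010000101 = 1157

1157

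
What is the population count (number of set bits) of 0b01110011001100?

n = 1110011001100
Count the 1s: 1 + 1 + 1 + 1 + 1 + 1 + 1 = 7

7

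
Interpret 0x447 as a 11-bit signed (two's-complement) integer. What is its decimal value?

-953

pattern = 10001000111 (MSB is 1 ⇒ negative)
Invert: 01110111000, add 1 → 01110111001 = 953, so the value is -953.
(Equivalently: 1095 - 2^11 = 1095 - 2048 = -953.)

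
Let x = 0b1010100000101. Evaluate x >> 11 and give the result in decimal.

x = 1010100000101
shift right by 11 → 0000000000010 = 2
(equivalently, floor(5381 / 2048))

2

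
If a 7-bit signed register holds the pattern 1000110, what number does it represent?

pattern = 1000110 (MSB is 1 ⇒ negative)
Invert: 0111001, add 1 → 0111010 = 58, so the value is -58.
(Equivalently: 70 - 2^7 = 70 - 128 = -58.)

-58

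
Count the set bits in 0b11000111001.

6

n = 11000111001
Count the 1s: 1 + 1 + 1 + 1 + 1 + 1 = 6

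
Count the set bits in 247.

7

247 = 11110111
Count the 1s: 1 + 1 + 1 + 1 + 1 + 1 + 1 = 7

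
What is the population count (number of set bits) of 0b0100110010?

4

n = 100110010
Count the 1s: 1 + 1 + 1 + 1 = 4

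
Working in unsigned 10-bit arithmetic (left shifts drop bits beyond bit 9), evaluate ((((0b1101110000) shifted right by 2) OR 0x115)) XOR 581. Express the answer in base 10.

920

0b1101110000 = 1101110000
→ shifted right by 2 → 0011011100 = 220
0x115 = 0100010101
→ OR → 0111011101 = 477
581 = 1001000101
→ XOR → 1110011000 = 920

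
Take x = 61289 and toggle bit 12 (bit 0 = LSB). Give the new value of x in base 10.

65385

x = 1110111101101001
bit 12 is currently 0; toggle it via x ^ (1 << 12) = x ^ 4096
→ 1111111101101001 = 65385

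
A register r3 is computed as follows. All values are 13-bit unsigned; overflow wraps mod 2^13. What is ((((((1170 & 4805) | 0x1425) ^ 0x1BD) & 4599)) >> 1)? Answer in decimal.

1170 = 0010010010010
4805 = 1001011000101
→ & → 0000010000000 = 128
0x1425 = 1010000100101
→ | → 1010010100101 = 5285
0x1BD = 0000110111101
→ ^ → 1010100011000 = 5400
4599 = 1000111110111
→ & → 1000100010000 = 4368
→ >> 1 → 0100010001000 = 2184

2184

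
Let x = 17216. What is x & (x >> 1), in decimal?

x = 100001101000000 = 17216
x>>1 = 010000110100000
AND  = 000000100000000 = 256
(x & (x >> 1) has a 1 wherever x has two consecutive 1 bits.)

256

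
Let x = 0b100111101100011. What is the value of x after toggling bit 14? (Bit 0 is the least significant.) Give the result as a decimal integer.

3939

x = 100111101100011
bit 14 is currently 1; toggle it via x ^ (1 << 14) = x ^ 16384
→ 000111101100011 = 3939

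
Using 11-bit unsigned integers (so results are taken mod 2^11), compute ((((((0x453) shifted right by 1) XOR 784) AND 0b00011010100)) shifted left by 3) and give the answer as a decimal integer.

128

0x453 = 10001010011
→ shifted right by 1 → 01000101001 = 553
784 = 01100010000
→ XOR → 00100111001 = 313
0b00011010100 = 00011010100
→ AND → 00000010000 = 16
→ shifted left by 3 (mod 2^11) → 00010000000 = 128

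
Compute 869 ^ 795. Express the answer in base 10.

126

869 = 1101100101
795 = 1100011011
XOR → 0001111110 = 126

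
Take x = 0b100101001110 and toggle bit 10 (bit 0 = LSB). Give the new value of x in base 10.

x = 100101001110
bit 10 is currently 0; toggle it via x ^ (1 << 10) = x ^ 1024
→ 110101001110 = 3406

3406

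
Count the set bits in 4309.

4309 = 1000011010101
Count the 1s: 1 + 1 + 1 + 1 + 1 + 1 = 6

6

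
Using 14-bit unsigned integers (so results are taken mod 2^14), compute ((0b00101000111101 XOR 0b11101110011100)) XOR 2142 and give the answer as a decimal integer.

14847

0b00101000111101 = 00101000111101
0b11101110011100 = 11101110011100
→ XOR → 11000110100001 = 12705
2142 = 00100001011110
→ XOR → 11100111111111 = 14847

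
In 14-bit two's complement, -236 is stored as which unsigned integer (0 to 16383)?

236 in 14 bits: 00000011101100
Invert: 11111100010011
Add 1:  11111100010100 = 16148
(Check: 2^14 - 236 = 16384 - 236 = 16148.)

16148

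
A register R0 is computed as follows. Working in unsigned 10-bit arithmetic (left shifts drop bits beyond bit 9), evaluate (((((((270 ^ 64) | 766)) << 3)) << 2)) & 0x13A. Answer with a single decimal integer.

270 = 0100001110
64 = 0001000000
→ ^ → 0101001110 = 334
766 = 1011111110
→ | → 1111111110 = 1022
→ << 3 (mod 2^10) → 1111110000 = 1008
→ << 2 (mod 2^10) → 1111000000 = 960
0x13A = 0100111010
→ & → 0100000000 = 256

256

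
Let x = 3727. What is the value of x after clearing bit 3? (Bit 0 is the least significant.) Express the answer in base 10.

3719

x = 0111010001111
bit 3 is currently 1; clear it via x & ~(1 << 3) = x & ~8
→ 0111010000111 = 3719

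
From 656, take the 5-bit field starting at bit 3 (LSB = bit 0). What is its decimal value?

18

v = 001010010000
Shift right by 3: 001010010
Mask low 5 bits: 10010 = 18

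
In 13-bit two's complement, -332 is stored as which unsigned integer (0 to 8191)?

332 in 13 bits: 0000101001100
Invert: 1111010110011
Add 1:  1111010110100 = 7860
(Check: 2^13 - 332 = 8192 - 332 = 7860.)

7860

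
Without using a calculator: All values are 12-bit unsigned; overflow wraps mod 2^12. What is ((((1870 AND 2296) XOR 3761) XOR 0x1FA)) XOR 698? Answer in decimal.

1870 = 011101001110
2296 = 100011111000
→ AND → 000001001000 = 72
3761 = 111010110001
→ XOR → 111011111001 = 3833
0x1FA = 000111111010
→ XOR → 111100000011 = 3843
698 = 001010111010
→ XOR → 110110111001 = 3513

3513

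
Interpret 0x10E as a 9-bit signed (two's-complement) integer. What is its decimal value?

pattern = 100001110 (MSB is 1 ⇒ negative)
Invert: 011110001, add 1 → 011110010 = 242, so the value is -242.
(Equivalently: 270 - 2^9 = 270 - 512 = -242.)

-242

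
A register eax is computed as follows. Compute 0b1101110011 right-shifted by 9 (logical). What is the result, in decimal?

x = 1101110011
shift right by 9 → 0000000001 = 1
(equivalently, floor(883 / 512))

1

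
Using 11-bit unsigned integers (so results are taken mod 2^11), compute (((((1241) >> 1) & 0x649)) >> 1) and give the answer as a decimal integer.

292

1241 = 10011011001
→ >> 1 → 01001101100 = 620
0x649 = 11001001001
→ & → 01001001000 = 584
→ >> 1 → 00100100100 = 292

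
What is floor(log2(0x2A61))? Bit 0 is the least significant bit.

13

0x2A61 = 10101001100001
The topmost 1 is at position 13 (since 2^13 = 8192 ≤ 10849 < 16384).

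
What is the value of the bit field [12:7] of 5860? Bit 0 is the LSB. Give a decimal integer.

v = 1011011100100
Shift right by 7: 101101
Mask low 6 bits: 101101 = 45

45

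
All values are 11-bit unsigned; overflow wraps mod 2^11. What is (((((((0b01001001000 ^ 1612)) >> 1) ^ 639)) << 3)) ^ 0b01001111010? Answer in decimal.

0b01001001000 = 01001001000
1612 = 11001001100
→ ^ → 10000000100 = 1028
→ >> 1 → 01000000010 = 514
639 = 01001111111
→ ^ → 00001111101 = 125
→ << 3 (mod 2^11) → 01111101000 = 1000
0b01001111010 = 01001111010
→ ^ → 00110010010 = 402

402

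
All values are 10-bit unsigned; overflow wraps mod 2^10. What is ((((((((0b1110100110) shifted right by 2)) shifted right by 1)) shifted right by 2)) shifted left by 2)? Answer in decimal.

0b1110100110 = 1110100110
→ shifted right by 2 → 0011101001 = 233
→ shifted right by 1 → 0001110100 = 116
→ shifted right by 2 → 0000011101 = 29
→ shifted left by 2 (mod 2^10) → 0001110100 = 116

116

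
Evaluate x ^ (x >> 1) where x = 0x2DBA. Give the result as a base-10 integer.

x = 10110110111010 = 11706
x>>1 = 01011011011101
XOR  = 11101101100111 = 15207
(x ^ (x >> 1) gives the standard binary-reflected Gray code of x.)

15207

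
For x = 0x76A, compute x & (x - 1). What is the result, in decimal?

1896

x = 11101101010 = 1898
x - 1 = 11101101001
AND   = 11101101000 = 1896
(x & (x - 1) clears the lowest set bit of x.)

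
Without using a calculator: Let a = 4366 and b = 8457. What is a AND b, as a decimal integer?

4366 = 01000100001110
8457 = 10000100001001
AND → 00000100001000 = 264

264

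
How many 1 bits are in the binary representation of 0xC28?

4

0xC28 = 110000101000
Count the 1s: 1 + 1 + 1 + 1 = 4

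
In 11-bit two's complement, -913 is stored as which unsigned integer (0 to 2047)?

1135

913 in 11 bits: 01110010001
Invert: 10001101110
Add 1:  10001101111 = 1135
(Check: 2^11 - 913 = 2048 - 913 = 1135.)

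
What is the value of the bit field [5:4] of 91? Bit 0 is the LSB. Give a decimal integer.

v = 00001011011
Shift right by 4: 0000101
Mask low 2 bits: 01 = 1

1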